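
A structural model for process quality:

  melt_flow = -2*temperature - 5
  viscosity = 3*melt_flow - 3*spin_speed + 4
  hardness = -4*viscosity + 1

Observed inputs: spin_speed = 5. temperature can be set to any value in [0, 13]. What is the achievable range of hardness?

Substituting into the viscosity equation gives viscosity = -6*temperature - 26.
So hardness = 24*temperature + 105.
Linear in temperature, so extremes are at the endpoints: temperature = 0 gives hardness = 105; temperature = 13 gives hardness = 417.

105 to 417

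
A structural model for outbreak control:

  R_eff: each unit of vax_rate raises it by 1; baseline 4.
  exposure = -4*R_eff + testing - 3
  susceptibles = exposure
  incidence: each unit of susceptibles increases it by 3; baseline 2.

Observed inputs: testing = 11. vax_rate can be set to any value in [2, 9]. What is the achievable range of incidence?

Substituting into the exposure equation gives exposure = -4*vax_rate - 8.
Substituting into the susceptibles equation gives susceptibles = -4*vax_rate - 8.
Substituting into the incidence equation gives incidence = -12*vax_rate - 22.
Linear in vax_rate, so extremes are at the endpoints: vax_rate = 2 gives incidence = -46; vax_rate = 9 gives incidence = -130.

-130 to -46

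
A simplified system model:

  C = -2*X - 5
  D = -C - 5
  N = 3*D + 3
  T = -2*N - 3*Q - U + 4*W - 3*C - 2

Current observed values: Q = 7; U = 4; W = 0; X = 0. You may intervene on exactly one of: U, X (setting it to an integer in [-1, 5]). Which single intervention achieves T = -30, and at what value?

Intervening on U: T = -U - 14. Reaching -30 requires U = 16, outside [-1, 5].
Intervening on X: with other inputs at their observed values, T = -6*X - 18. Solving for -30 gives X = 2, within [-1, 5].

set X = 2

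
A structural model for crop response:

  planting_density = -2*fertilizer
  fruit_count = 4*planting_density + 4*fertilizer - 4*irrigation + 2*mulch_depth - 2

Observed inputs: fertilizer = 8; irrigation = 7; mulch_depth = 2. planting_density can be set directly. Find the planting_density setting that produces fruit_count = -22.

Intervening on planting_density fixes its value directly, overriding its dependence on fertilizer.
Substituting into the fruit_count equation gives fruit_count = 4*planting_density + 6.
Solve 4*planting_density + 6 = -22: planting_density = (-22 - 6) / 4 = -7.

planting_density = -7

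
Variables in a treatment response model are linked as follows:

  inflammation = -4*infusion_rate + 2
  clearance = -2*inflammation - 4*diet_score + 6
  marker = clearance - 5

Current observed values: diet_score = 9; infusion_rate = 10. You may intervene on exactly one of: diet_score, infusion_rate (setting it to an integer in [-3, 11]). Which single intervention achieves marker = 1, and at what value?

set infusion_rate = 5

Intervening on diet_score: marker = -4*diet_score + 77. Reaching 1 requires diet_score = 19, outside [-3, 11].
Intervening on infusion_rate: with other inputs at their observed values, marker = 8*infusion_rate - 39. Solving for 1 gives infusion_rate = 5, within [-3, 11].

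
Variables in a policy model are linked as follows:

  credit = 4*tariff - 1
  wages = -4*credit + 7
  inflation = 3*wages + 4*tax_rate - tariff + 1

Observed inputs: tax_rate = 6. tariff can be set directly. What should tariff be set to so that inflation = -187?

tariff = 5

Substituting into the wages equation gives wages = -16*tariff + 11.
Substituting into the inflation equation gives inflation = -49*tariff + 58.
Solve -49*tariff + 58 = -187: tariff = (-187 - 58) / -49 = 5.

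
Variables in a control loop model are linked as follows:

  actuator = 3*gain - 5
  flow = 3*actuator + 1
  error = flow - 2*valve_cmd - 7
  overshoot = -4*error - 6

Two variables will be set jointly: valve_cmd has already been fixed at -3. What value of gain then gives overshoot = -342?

With valve_cmd held at -3:
Substituting into the flow equation gives flow = 9*gain - 14.
So error = 9*gain - 15.
Substituting into the overshoot equation gives overshoot = -36*gain + 54.
Solve -36*gain + 54 = -342: gain = (-342 - 54) / -36 = 11.

gain = 11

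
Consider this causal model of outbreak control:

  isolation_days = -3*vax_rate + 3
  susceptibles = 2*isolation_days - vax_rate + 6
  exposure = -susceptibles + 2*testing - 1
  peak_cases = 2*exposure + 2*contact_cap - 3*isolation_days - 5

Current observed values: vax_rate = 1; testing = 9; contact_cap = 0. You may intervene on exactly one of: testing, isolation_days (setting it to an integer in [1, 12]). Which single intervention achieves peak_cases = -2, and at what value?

Intervening on testing: peak_cases = 4*testing - 17. Reaching -2 requires testing = 15/4, not an integer.
Intervening on isolation_days: with other inputs at their observed values, peak_cases = -7*isolation_days + 19. Solving for -2 gives isolation_days = 3, within [1, 12].

set isolation_days = 3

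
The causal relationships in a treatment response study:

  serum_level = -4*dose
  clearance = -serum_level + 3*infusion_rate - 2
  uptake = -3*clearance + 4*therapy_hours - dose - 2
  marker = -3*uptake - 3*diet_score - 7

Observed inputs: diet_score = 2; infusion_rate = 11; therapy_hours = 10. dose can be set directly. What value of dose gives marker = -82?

Substituting into the clearance equation gives clearance = 4*dose + 31.
Substituting into the uptake equation gives uptake = -13*dose - 55.
Substituting into the marker equation gives marker = 39*dose + 152.
Solve 39*dose + 152 = -82: dose = (-82 - 152) / 39 = -6.

dose = -6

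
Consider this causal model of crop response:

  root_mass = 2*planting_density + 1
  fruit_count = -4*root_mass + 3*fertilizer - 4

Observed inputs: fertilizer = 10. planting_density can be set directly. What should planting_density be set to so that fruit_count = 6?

Substituting into the fruit_count equation gives fruit_count = -8*planting_density + 22.
Solve -8*planting_density + 22 = 6: planting_density = (6 - 22) / -8 = 2.

planting_density = 2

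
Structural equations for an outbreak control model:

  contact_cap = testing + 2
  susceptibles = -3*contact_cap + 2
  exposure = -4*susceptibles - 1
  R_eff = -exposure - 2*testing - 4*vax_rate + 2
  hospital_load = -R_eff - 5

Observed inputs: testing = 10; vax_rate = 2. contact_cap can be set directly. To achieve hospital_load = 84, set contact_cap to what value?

contact_cap = 6

Intervening on contact_cap fixes its value directly, overriding its dependence on testing.
Substituting into the exposure equation gives exposure = 12*contact_cap - 9.
Substituting into the R_eff equation gives R_eff = -12*contact_cap - 17.
So hospital_load = 12*contact_cap + 12.
Solve 12*contact_cap + 12 = 84: contact_cap = (84 - 12) / 12 = 6.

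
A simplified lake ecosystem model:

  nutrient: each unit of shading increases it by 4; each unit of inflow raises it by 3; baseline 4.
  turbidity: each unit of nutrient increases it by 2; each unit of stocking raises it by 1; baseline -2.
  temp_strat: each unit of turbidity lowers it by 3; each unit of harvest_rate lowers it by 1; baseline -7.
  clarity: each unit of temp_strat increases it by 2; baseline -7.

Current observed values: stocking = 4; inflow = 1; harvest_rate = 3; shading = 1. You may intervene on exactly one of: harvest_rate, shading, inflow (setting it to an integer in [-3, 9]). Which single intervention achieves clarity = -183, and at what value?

Intervening on harvest_rate: with other inputs at their observed values, clarity = -2*harvest_rate - 165. Solving for -183 gives harvest_rate = 9, within [-3, 9].
Intervening on shading: clarity = -48*shading - 123. Reaching -183 requires shading = 5/4, not an integer.
Intervening on inflow: clarity = -36*inflow - 135. Reaching -183 requires inflow = 4/3, not an integer.

set harvest_rate = 9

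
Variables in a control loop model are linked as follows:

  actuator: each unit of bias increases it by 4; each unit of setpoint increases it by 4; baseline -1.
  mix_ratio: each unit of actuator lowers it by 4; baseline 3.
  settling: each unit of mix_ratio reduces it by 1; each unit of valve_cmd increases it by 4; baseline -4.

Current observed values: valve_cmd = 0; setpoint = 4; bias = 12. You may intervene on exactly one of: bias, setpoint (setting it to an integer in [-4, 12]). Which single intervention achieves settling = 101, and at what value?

Intervening on bias: with other inputs at their observed values, settling = 16*bias + 53. Solving for 101 gives bias = 3, within [-4, 12].
Intervening on setpoint: settling = 16*setpoint + 181. Reaching 101 requires setpoint = -5, outside [-4, 12].

set bias = 3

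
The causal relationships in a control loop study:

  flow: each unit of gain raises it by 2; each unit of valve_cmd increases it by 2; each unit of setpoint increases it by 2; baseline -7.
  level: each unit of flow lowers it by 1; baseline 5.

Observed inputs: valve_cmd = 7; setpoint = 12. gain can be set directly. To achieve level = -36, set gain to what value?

Substituting into the flow equation gives flow = 2*gain + 31.
Substituting into the level equation gives level = -2*gain - 26.
Solve -2*gain - 26 = -36: gain = (-36 + 26) / -2 = 5.

gain = 5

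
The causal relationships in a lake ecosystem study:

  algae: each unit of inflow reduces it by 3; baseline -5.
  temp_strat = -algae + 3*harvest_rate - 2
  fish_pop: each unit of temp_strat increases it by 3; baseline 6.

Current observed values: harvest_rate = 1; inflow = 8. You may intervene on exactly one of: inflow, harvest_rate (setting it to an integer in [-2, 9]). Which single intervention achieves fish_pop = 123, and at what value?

Intervening on inflow: fish_pop = 9*inflow + 24. Reaching 123 requires inflow = 11, outside [-2, 9].
Intervening on harvest_rate: with other inputs at their observed values, fish_pop = 9*harvest_rate + 87. Solving for 123 gives harvest_rate = 4, within [-2, 9].

set harvest_rate = 4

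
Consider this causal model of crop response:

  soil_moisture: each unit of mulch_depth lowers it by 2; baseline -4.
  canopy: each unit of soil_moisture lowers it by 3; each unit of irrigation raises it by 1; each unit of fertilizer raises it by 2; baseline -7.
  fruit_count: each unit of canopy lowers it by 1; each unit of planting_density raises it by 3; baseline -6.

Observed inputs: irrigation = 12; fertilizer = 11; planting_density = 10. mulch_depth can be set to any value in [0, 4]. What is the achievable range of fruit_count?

-39 to -15

Substituting into the canopy equation gives canopy = 6*mulch_depth + 39.
Substituting into the fruit_count equation gives fruit_count = -6*mulch_depth - 15.
Linear in mulch_depth, so extremes are at the endpoints: mulch_depth = 0 gives fruit_count = -15; mulch_depth = 4 gives fruit_count = -39.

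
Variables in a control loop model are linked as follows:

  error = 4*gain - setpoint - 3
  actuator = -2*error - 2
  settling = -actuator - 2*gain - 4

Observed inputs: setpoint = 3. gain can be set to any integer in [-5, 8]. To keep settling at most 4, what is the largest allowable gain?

gain = 3

Substituting into the error equation gives error = 4*gain - 6.
So actuator = -8*gain + 10.
Substituting into the settling equation gives settling = 6*gain - 14.
Require 6*gain - 14 ≤ 4, so gain ≤ 3.
The largest integer in [-5, 8] satisfying this is 3.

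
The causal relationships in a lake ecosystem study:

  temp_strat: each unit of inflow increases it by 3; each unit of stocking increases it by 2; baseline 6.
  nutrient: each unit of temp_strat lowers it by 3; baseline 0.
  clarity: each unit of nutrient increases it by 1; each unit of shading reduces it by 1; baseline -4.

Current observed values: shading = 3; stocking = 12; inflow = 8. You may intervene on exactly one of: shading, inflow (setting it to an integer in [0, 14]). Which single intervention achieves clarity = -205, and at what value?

Intervening on shading: clarity = -shading - 166. Reaching -205 requires shading = 39, outside [0, 14].
Intervening on inflow: with other inputs at their observed values, clarity = -9*inflow - 97. Solving for -205 gives inflow = 12, within [0, 14].

set inflow = 12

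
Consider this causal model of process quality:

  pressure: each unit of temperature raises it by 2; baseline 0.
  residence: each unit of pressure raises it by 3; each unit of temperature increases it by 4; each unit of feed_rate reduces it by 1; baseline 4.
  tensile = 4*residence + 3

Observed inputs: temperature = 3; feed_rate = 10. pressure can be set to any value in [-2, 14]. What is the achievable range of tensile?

3 to 195

Intervening on pressure fixes its value directly, overriding its dependence on temperature.
Substituting into the residence equation gives residence = 3*pressure + 6.
Substituting into the tensile equation gives tensile = 12*pressure + 27.
Linear in pressure, so extremes are at the endpoints: pressure = -2 gives tensile = 3; pressure = 14 gives tensile = 195.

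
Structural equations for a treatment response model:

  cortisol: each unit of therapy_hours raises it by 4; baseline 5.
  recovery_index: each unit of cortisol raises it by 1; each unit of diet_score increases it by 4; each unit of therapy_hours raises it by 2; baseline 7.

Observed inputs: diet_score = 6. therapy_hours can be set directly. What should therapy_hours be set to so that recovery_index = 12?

Substituting into the recovery_index equation gives recovery_index = 6*therapy_hours + 36.
Solve 6*therapy_hours + 36 = 12: therapy_hours = (12 - 36) / 6 = -4.

therapy_hours = -4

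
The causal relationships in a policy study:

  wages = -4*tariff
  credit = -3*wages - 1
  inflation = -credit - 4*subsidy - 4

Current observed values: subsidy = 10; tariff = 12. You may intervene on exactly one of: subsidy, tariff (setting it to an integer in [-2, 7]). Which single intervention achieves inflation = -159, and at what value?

Intervening on subsidy: with other inputs at their observed values, inflation = -4*subsidy - 147. Solving for -159 gives subsidy = 3, within [-2, 7].
Intervening on tariff: inflation = -12*tariff - 43. Reaching -159 requires tariff = 29/3, not an integer.

set subsidy = 3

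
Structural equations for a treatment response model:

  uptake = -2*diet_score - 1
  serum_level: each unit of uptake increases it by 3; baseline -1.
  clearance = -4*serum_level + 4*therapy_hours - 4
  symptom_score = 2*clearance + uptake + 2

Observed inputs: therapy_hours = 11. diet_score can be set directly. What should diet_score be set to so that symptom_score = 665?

diet_score = 12

Substituting into the serum_level equation gives serum_level = -6*diet_score - 4.
Substituting into the clearance equation gives clearance = 24*diet_score + 56.
This gives symptom_score = 46*diet_score + 113.
Solve 46*diet_score + 113 = 665: diet_score = (665 - 113) / 46 = 12.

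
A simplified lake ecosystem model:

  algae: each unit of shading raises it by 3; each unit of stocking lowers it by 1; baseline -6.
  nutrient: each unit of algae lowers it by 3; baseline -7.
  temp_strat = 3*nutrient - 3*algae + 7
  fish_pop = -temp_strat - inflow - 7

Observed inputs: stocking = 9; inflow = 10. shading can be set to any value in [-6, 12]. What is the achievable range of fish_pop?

-399 to 249

Substituting into the algae equation gives algae = 3*shading - 15.
Substituting into the nutrient equation gives nutrient = -9*shading + 38.
temp_strat becomes -36*shading + 166.
Substituting into the fish_pop equation gives fish_pop = 36*shading - 183.
Linear in shading, so extremes are at the endpoints: shading = -6 gives fish_pop = -399; shading = 12 gives fish_pop = 249.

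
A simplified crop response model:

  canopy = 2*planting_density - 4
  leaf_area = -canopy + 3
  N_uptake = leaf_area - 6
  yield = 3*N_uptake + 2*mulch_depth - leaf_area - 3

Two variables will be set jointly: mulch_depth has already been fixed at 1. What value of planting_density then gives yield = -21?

With mulch_depth held at 1:
Substituting into the leaf_area equation gives leaf_area = -2*planting_density + 7.
This gives N_uptake = -2*planting_density + 1.
Substituting into the yield equation gives yield = -4*planting_density - 5.
Solve -4*planting_density - 5 = -21: planting_density = (-21 + 5) / -4 = 4.

planting_density = 4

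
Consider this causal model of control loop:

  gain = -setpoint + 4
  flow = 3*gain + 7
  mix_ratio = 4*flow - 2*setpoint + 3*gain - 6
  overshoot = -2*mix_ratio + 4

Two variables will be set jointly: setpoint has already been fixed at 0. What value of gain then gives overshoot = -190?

With setpoint held at 0:
Intervening on gain fixes its value directly, overriding its dependence on setpoint.
Substituting into the mix_ratio equation gives mix_ratio = 15*gain + 22.
This gives overshoot = -30*gain - 40.
Solve -30*gain - 40 = -190: gain = (-190 + 40) / -30 = 5.

gain = 5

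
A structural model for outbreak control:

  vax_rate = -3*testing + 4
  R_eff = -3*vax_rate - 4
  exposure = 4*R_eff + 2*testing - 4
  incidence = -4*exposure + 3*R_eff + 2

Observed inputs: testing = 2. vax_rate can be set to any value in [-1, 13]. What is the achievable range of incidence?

Intervening on vax_rate fixes its value directly, overriding its dependence on testing.
Substituting into the exposure equation gives exposure = -12*vax_rate - 16.
incidence becomes 39*vax_rate + 54.
Linear in vax_rate, so extremes are at the endpoints: vax_rate = -1 gives incidence = 15; vax_rate = 13 gives incidence = 561.

15 to 561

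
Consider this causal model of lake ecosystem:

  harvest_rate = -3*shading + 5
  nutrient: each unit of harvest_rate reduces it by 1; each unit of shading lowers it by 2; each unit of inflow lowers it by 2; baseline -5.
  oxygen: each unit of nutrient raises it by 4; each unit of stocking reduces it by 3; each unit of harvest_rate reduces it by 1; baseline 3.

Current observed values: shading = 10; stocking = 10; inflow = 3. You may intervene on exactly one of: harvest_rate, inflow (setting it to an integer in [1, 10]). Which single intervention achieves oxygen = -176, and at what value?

Intervening on harvest_rate: with other inputs at their observed values, oxygen = -5*harvest_rate - 151. Solving for -176 gives harvest_rate = 5, within [1, 10].
Intervening on inflow: oxygen = -8*inflow - 2. Reaching -176 requires inflow = 87/4, not an integer.

set harvest_rate = 5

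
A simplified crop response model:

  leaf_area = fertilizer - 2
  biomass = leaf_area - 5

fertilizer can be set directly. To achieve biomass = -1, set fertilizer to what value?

fertilizer = 6

Substituting into the biomass equation gives biomass = fertilizer - 7.
Solve fertilizer - 7 = -1: fertilizer = (-1 + 7) / 1 = 6.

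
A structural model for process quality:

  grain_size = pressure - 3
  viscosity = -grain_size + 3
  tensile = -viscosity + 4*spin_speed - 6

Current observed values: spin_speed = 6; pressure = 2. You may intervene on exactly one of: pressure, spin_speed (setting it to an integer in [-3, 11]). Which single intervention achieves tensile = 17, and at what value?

Intervening on pressure: with other inputs at their observed values, tensile = pressure + 12. Solving for 17 gives pressure = 5, within [-3, 11].
Intervening on spin_speed: tensile = 4*spin_speed - 10. Reaching 17 requires spin_speed = 27/4, not an integer.

set pressure = 5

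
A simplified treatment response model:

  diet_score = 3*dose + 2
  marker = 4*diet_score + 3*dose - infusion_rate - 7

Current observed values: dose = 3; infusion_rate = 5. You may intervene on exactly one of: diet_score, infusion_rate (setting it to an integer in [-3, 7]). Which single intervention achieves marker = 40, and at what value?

Intervening on diet_score: marker = 4*diet_score - 3. Reaching 40 requires diet_score = 43/4, not an integer.
Intervening on infusion_rate: with other inputs at their observed values, marker = -infusion_rate + 46. Solving for 40 gives infusion_rate = 6, within [-3, 7].

set infusion_rate = 6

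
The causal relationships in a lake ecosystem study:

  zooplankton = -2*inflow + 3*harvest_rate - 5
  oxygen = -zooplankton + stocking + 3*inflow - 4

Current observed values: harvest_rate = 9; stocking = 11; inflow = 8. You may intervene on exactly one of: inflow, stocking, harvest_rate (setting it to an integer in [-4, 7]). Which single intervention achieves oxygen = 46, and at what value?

Intervening on inflow: oxygen = 5*inflow - 15. Reaching 46 requires inflow = 61/5, not an integer.
Intervening on stocking: oxygen = stocking + 14. Reaching 46 requires stocking = 32, outside [-4, 7].
Intervening on harvest_rate: with other inputs at their observed values, oxygen = -3*harvest_rate + 52. Solving for 46 gives harvest_rate = 2, within [-4, 7].

set harvest_rate = 2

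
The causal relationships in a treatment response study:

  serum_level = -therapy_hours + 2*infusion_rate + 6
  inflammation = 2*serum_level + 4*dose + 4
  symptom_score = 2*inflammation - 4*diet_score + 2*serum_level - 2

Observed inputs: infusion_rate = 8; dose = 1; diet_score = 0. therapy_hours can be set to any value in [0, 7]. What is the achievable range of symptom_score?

104 to 146

Substituting into the serum_level equation gives serum_level = -therapy_hours + 22.
This gives inflammation = -2*therapy_hours + 52.
Substituting into the symptom_score equation gives symptom_score = -6*therapy_hours + 146.
Linear in therapy_hours, so extremes are at the endpoints: therapy_hours = 0 gives symptom_score = 146; therapy_hours = 7 gives symptom_score = 104.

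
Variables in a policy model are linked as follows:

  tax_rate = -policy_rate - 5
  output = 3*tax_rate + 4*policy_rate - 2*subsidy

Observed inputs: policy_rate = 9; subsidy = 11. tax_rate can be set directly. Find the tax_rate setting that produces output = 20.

tax_rate = 2

Intervening on tax_rate fixes its value directly, overriding its dependence on policy_rate.
Substituting into the output equation gives output = 3*tax_rate + 14.
Solve 3*tax_rate + 14 = 20: tax_rate = (20 - 14) / 3 = 2.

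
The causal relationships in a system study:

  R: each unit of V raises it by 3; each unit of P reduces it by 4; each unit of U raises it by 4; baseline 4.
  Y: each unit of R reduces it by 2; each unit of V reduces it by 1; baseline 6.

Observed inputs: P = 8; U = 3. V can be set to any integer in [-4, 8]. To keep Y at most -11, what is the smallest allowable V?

Substituting into the R equation gives R = 3*V - 16.
So Y = -7*V + 38.
Require -7*V + 38 ≤ -11, so V ≥ 7.
The smallest integer in [-4, 8] satisfying this is 7.

V = 7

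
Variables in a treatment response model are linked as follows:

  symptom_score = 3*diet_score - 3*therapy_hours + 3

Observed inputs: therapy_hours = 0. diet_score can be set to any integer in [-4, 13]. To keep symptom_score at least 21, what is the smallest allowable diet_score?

Substituting into the symptom_score equation gives symptom_score = 3*diet_score + 3.
Require 3*diet_score + 3 ≥ 21, so diet_score ≥ 6.
The smallest integer in [-4, 13] satisfying this is 6.

diet_score = 6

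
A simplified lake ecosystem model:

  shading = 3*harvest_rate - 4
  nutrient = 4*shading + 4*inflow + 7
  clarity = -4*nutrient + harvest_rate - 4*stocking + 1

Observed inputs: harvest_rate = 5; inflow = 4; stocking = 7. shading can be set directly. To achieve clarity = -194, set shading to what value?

Intervening on shading fixes its value directly, overriding its dependence on harvest_rate.
Substituting into the nutrient equation gives nutrient = 4*shading + 23.
clarity becomes -16*shading - 114.
Solve -16*shading - 114 = -194: shading = (-194 + 114) / -16 = 5.

shading = 5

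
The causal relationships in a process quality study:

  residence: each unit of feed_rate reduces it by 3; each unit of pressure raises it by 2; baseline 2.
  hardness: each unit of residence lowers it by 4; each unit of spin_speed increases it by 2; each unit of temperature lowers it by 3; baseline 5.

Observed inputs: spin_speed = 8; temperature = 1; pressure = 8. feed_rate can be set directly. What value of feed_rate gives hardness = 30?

Substituting into the residence equation gives residence = -3*feed_rate + 18.
Substituting into the hardness equation gives hardness = 12*feed_rate - 54.
Solve 12*feed_rate - 54 = 30: feed_rate = (30 + 54) / 12 = 7.

feed_rate = 7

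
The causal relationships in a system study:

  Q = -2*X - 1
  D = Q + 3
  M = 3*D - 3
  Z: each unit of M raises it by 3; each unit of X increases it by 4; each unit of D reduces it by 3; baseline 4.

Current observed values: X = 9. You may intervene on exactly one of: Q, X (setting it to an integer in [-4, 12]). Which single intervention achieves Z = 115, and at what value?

Intervening on Q: with other inputs at their observed values, Z = 6*Q + 49. Solving for 115 gives Q = 11, within [-4, 12].
Intervening on X: Z = -8*X + 7. Reaching 115 requires X = -27/2, not an integer.

set Q = 11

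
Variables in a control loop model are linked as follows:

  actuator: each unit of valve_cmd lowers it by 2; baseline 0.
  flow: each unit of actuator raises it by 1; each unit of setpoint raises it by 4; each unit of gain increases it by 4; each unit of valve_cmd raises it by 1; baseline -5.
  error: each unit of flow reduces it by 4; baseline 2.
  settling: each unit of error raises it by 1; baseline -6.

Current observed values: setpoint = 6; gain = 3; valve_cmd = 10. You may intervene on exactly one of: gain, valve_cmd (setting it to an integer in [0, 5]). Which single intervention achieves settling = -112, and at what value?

set valve_cmd = 4

Intervening on gain: settling = -16*gain - 40. Reaching -112 requires gain = 9/2, not an integer.
Intervening on valve_cmd: with other inputs at their observed values, settling = 4*valve_cmd - 128. Solving for -112 gives valve_cmd = 4, within [0, 5].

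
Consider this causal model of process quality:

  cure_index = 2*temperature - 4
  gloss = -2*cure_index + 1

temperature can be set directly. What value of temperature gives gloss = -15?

Substituting into the gloss equation gives gloss = -4*temperature + 9.
Solve -4*temperature + 9 = -15: temperature = (-15 - 9) / -4 = 6.

temperature = 6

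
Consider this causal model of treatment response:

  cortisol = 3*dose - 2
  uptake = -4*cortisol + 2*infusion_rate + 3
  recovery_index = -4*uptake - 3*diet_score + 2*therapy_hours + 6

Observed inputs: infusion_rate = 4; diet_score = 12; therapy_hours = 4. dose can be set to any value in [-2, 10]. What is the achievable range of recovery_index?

Substituting into the uptake equation gives uptake = -12*dose + 19.
Substituting into the recovery_index equation gives recovery_index = 48*dose - 98.
Linear in dose, so extremes are at the endpoints: dose = -2 gives recovery_index = -194; dose = 10 gives recovery_index = 382.

-194 to 382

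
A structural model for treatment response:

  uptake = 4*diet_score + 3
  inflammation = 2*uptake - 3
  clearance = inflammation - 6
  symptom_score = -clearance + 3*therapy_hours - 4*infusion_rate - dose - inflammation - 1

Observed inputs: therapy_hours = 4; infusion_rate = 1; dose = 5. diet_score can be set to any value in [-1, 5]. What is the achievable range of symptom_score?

Substituting into the inflammation equation gives inflammation = 8*diet_score + 3.
Substituting into the clearance equation gives clearance = 8*diet_score - 3.
Substituting into the symptom_score equation gives symptom_score = -16*diet_score + 2.
Linear in diet_score, so extremes are at the endpoints: diet_score = -1 gives symptom_score = 18; diet_score = 5 gives symptom_score = -78.

-78 to 18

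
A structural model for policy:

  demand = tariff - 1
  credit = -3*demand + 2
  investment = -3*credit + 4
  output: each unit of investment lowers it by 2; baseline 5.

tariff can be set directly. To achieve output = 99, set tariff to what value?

tariff = -4

Substituting into the credit equation gives credit = -3*tariff + 5.
This gives investment = 9*tariff - 11.
Substituting into the output equation gives output = -18*tariff + 27.
Solve -18*tariff + 27 = 99: tariff = (99 - 27) / -18 = -4.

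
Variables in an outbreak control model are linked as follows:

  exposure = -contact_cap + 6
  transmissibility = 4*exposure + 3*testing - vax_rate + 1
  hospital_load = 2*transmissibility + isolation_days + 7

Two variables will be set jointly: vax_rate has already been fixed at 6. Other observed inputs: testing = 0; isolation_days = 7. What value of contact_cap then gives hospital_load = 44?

contact_cap = 1

With vax_rate held at 6:
Substituting into the transmissibility equation gives transmissibility = -4*contact_cap + 19.
Substituting into the hospital_load equation gives hospital_load = -8*contact_cap + 52.
Solve -8*contact_cap + 52 = 44: contact_cap = (44 - 52) / -8 = 1.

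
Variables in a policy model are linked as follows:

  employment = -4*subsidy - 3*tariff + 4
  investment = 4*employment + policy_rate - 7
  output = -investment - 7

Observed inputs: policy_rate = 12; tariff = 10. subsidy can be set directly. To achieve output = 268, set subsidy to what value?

subsidy = 11

Substituting into the employment equation gives employment = -4*subsidy - 26.
This gives investment = -16*subsidy - 99.
Substituting into the output equation gives output = 16*subsidy + 92.
Solve 16*subsidy + 92 = 268: subsidy = (268 - 92) / 16 = 11.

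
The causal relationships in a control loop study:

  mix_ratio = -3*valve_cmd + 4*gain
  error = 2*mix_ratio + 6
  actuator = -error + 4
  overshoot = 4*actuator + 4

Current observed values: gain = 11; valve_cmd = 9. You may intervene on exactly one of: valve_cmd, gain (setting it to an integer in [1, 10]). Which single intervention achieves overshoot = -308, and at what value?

Intervening on valve_cmd: with other inputs at their observed values, overshoot = 24*valve_cmd - 356. Solving for -308 gives valve_cmd = 2, within [1, 10].
Intervening on gain: overshoot = -32*gain + 212. Reaching -308 requires gain = 65/4, not an integer.

set valve_cmd = 2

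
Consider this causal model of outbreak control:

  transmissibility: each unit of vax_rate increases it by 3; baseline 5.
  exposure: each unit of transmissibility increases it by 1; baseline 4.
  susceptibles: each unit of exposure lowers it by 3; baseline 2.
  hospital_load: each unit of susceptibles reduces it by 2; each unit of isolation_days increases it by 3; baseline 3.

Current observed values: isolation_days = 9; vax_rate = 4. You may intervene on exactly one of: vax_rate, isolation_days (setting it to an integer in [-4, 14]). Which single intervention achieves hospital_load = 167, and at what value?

set isolation_days = 14

Intervening on vax_rate: hospital_load = 18*vax_rate + 80. Reaching 167 requires vax_rate = 29/6, not an integer.
Intervening on isolation_days: with other inputs at their observed values, hospital_load = 3*isolation_days + 125. Solving for 167 gives isolation_days = 14, within [-4, 14].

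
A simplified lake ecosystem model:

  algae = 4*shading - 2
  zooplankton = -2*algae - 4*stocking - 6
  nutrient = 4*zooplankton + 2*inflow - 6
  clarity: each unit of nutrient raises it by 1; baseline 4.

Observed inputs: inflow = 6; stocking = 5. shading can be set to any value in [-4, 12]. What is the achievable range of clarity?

Substituting into the zooplankton equation gives zooplankton = -8*shading - 22.
Substituting into the nutrient equation gives nutrient = -32*shading - 82.
Substituting into the clarity equation gives clarity = -32*shading - 78.
Linear in shading, so extremes are at the endpoints: shading = -4 gives clarity = 50; shading = 12 gives clarity = -462.

-462 to 50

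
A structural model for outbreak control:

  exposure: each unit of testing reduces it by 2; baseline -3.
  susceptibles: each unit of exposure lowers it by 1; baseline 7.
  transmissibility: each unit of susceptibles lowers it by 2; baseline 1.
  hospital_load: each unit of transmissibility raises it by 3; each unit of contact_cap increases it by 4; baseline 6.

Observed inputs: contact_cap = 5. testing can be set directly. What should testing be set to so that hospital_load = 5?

Substituting into the susceptibles equation gives susceptibles = 2*testing + 10.
So transmissibility = -4*testing - 19.
This gives hospital_load = -12*testing - 31.
Solve -12*testing - 31 = 5: testing = (5 + 31) / -12 = -3.

testing = -3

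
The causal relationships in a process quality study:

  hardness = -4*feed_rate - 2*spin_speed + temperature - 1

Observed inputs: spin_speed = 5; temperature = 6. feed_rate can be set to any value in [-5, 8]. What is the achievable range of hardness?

Substituting into the hardness equation gives hardness = -4*feed_rate - 5.
Linear in feed_rate, so extremes are at the endpoints: feed_rate = -5 gives hardness = 15; feed_rate = 8 gives hardness = -37.

-37 to 15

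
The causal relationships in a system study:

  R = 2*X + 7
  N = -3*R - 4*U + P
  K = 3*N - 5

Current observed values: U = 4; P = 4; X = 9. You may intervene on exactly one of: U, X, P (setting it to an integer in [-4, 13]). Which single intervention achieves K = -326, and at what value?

set U = 9

Intervening on U: with other inputs at their observed values, K = -12*U - 218. Solving for -326 gives U = 9, within [-4, 13].
Intervening on X: K = -18*X - 104. Reaching -326 requires X = 37/3, not an integer.
Intervening on P: K = 3*P - 278. Reaching -326 requires P = -16, outside [-4, 13].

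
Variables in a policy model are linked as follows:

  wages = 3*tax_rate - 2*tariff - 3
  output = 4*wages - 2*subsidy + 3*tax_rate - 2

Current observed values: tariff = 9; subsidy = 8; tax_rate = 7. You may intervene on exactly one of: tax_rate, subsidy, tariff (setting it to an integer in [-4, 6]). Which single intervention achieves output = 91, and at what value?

set tariff = -2

Intervening on tax_rate: output = 15*tax_rate - 102. Reaching 91 requires tax_rate = 193/15, not an integer.
Intervening on subsidy: output = -2*subsidy + 19. Reaching 91 requires subsidy = -36, outside [-4, 6].
Intervening on tariff: with other inputs at their observed values, output = -8*tariff + 75. Solving for 91 gives tariff = -2, within [-4, 6].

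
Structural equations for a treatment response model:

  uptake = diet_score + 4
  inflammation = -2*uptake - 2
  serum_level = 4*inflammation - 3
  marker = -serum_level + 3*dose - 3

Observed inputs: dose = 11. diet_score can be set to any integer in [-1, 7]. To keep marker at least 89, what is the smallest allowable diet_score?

diet_score = 2

Substituting into the inflammation equation gives inflammation = -2*diet_score - 10.
Substituting into the serum_level equation gives serum_level = -8*diet_score - 43.
Substituting into the marker equation gives marker = 8*diet_score + 73.
Require 8*diet_score + 73 ≥ 89, so diet_score ≥ 2.
The smallest integer in [-1, 7] satisfying this is 2.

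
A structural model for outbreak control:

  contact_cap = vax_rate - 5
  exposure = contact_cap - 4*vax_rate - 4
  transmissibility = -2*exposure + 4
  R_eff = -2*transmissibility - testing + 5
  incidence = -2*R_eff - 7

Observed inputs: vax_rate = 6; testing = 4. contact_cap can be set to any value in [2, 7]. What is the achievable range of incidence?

175 to 215

Intervening on contact_cap fixes its value directly, overriding its dependence on vax_rate.
Substituting into the exposure equation gives exposure = contact_cap - 28.
This gives transmissibility = -2*contact_cap + 60.
R_eff becomes 4*contact_cap - 119.
Substituting into the incidence equation gives incidence = -8*contact_cap + 231.
Linear in contact_cap, so extremes are at the endpoints: contact_cap = 2 gives incidence = 215; contact_cap = 7 gives incidence = 175.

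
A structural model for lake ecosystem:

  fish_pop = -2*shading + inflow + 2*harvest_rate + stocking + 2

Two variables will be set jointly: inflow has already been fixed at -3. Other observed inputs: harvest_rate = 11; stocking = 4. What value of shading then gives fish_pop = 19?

shading = 3

With inflow held at -3:
Substituting into the fish_pop equation gives fish_pop = -2*shading + 25.
Solve -2*shading + 25 = 19: shading = (19 - 25) / -2 = 3.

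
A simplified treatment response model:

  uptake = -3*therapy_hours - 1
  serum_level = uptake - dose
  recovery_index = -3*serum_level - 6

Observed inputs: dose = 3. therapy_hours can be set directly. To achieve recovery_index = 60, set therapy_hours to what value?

therapy_hours = 6

Substituting into the serum_level equation gives serum_level = -3*therapy_hours - 4.
Substituting into the recovery_index equation gives recovery_index = 9*therapy_hours + 6.
Solve 9*therapy_hours + 6 = 60: therapy_hours = (60 - 6) / 9 = 6.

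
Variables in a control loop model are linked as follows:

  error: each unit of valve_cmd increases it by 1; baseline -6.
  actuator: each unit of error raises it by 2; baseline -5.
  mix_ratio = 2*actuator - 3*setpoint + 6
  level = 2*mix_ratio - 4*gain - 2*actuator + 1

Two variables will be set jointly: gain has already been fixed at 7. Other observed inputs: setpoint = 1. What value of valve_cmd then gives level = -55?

With gain held at 7:
Substituting into the actuator equation gives actuator = 2*valve_cmd - 17.
This gives mix_ratio = 4*valve_cmd - 31.
Substituting into the level equation gives level = 4*valve_cmd - 55.
Solve 4*valve_cmd - 55 = -55: valve_cmd = (-55 + 55) / 4 = 0.

valve_cmd = 0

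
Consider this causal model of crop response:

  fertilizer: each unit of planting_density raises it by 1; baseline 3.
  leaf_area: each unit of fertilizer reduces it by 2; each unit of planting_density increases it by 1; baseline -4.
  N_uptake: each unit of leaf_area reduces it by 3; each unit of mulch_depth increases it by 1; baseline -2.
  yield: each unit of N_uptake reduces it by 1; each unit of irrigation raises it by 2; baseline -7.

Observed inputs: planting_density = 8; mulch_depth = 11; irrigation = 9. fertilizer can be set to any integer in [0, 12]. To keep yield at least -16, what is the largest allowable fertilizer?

Intervening on fertilizer fixes its value directly, overriding its dependence on planting_density.
Substituting into the leaf_area equation gives leaf_area = -2*fertilizer + 4.
Substituting into the N_uptake equation gives N_uptake = 6*fertilizer - 3.
Substituting into the yield equation gives yield = -6*fertilizer + 14.
Require -6*fertilizer + 14 ≥ -16, so fertilizer ≤ 5.
The largest integer in [0, 12] satisfying this is 5.

fertilizer = 5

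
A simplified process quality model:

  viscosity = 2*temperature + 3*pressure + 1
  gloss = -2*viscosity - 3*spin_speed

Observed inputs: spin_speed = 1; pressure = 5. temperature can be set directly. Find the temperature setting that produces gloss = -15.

Substituting into the viscosity equation gives viscosity = 2*temperature + 16.
So gloss = -4*temperature - 35.
Solve -4*temperature - 35 = -15: temperature = (-15 + 35) / -4 = -5.

temperature = -5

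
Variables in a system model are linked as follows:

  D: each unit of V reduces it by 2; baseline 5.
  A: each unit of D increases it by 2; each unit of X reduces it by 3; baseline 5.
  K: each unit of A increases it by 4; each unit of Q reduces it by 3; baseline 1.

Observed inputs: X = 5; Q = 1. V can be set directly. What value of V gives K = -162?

Substituting into the A equation gives A = -4*V.
K becomes -16*V - 2.
Solve -16*V - 2 = -162: V = (-162 + 2) / -16 = 10.

V = 10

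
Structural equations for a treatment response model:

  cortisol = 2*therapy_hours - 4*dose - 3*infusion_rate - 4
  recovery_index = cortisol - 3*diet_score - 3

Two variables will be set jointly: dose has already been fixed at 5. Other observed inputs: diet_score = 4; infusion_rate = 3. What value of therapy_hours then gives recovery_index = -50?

With dose held at 5:
Substituting into the cortisol equation gives cortisol = 2*therapy_hours - 33.
Substituting into the recovery_index equation gives recovery_index = 2*therapy_hours - 48.
Solve 2*therapy_hours - 48 = -50: therapy_hours = (-50 + 48) / 2 = -1.

therapy_hours = -1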